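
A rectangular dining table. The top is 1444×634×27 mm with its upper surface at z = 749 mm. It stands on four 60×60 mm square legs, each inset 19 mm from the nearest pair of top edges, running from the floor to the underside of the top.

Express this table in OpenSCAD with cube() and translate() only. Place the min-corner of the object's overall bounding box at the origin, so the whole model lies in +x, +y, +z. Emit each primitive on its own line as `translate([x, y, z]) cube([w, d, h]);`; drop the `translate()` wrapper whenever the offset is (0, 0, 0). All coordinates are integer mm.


translate([0, 0, 722]) cube([1444, 634, 27]);
translate([19, 19, 0]) cube([60, 60, 722]);
translate([1365, 19, 0]) cube([60, 60, 722]);
translate([19, 555, 0]) cube([60, 60, 722]);
translate([1365, 555, 0]) cube([60, 60, 722]);


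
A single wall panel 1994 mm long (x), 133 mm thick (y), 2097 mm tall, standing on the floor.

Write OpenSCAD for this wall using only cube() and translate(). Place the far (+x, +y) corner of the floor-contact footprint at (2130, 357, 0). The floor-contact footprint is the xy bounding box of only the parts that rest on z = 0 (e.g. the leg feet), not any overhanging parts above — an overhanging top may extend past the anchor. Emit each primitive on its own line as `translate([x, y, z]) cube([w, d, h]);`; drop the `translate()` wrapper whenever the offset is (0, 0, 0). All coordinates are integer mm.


translate([136, 224, 0]) cube([1994, 133, 2097]);


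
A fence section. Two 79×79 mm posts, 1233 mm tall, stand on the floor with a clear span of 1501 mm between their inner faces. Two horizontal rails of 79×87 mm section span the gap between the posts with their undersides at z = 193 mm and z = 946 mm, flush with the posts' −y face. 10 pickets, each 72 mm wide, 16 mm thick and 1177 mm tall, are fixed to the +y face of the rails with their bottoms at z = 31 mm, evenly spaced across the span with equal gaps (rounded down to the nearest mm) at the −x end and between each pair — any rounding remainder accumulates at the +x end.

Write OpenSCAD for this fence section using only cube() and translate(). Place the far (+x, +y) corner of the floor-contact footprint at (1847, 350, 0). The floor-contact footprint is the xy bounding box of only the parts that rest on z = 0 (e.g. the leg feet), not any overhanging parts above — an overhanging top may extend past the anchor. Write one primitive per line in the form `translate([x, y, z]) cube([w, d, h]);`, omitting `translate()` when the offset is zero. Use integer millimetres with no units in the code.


translate([188, 271, 0]) cube([79, 79, 1233]);
translate([1768, 271, 0]) cube([79, 79, 1233]);
translate([267, 271, 193]) cube([1501, 79, 87]);
translate([267, 271, 946]) cube([1501, 79, 87]);
translate([338, 350, 31]) cube([72, 16, 1177]);
translate([481, 350, 31]) cube([72, 16, 1177]);
translate([624, 350, 31]) cube([72, 16, 1177]);
translate([767, 350, 31]) cube([72, 16, 1177]);
translate([910, 350, 31]) cube([72, 16, 1177]);
translate([1053, 350, 31]) cube([72, 16, 1177]);
translate([1196, 350, 31]) cube([72, 16, 1177]);
translate([1339, 350, 31]) cube([72, 16, 1177]);
translate([1482, 350, 31]) cube([72, 16, 1177]);
translate([1625, 350, 31]) cube([72, 16, 1177]);


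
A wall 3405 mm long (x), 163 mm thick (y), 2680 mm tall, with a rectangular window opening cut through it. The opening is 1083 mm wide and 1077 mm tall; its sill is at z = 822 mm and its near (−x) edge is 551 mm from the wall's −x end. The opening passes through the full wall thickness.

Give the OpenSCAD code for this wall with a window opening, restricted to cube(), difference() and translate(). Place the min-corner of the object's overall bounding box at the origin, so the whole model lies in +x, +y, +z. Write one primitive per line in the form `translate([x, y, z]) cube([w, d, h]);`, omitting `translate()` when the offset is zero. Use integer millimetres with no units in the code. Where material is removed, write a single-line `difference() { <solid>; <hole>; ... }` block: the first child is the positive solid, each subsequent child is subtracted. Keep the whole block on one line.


difference() { cube([3405, 163, 2680]); translate([551, 0, 822]) cube([1083, 163, 1077]); }


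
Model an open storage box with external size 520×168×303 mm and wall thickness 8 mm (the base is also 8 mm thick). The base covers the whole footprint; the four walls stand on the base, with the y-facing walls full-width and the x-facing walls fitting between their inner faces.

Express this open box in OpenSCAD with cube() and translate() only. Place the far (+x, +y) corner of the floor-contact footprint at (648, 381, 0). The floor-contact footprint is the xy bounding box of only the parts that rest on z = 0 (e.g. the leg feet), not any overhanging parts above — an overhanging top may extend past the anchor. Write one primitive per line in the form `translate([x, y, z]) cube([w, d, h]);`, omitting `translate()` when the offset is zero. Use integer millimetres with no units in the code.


translate([128, 213, 0]) cube([520, 168, 8]);
translate([128, 213, 8]) cube([520, 8, 295]);
translate([128, 373, 8]) cube([520, 8, 295]);
translate([128, 221, 8]) cube([8, 152, 295]);
translate([640, 221, 8]) cube([8, 152, 295]);


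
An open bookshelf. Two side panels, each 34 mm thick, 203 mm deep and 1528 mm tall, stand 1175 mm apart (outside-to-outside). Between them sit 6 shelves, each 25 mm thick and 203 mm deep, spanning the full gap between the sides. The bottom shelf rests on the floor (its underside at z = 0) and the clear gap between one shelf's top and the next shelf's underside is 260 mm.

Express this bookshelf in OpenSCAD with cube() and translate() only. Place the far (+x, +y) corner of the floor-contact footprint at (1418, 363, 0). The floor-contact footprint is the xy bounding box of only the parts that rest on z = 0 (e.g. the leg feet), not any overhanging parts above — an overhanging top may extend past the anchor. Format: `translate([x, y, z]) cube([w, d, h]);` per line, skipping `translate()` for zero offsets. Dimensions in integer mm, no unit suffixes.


translate([243, 160, 0]) cube([34, 203, 1528]);
translate([1384, 160, 0]) cube([34, 203, 1528]);
translate([277, 160, 0]) cube([1107, 203, 25]);
translate([277, 160, 285]) cube([1107, 203, 25]);
translate([277, 160, 570]) cube([1107, 203, 25]);
translate([277, 160, 855]) cube([1107, 203, 25]);
translate([277, 160, 1140]) cube([1107, 203, 25]);
translate([277, 160, 1425]) cube([1107, 203, 25]);


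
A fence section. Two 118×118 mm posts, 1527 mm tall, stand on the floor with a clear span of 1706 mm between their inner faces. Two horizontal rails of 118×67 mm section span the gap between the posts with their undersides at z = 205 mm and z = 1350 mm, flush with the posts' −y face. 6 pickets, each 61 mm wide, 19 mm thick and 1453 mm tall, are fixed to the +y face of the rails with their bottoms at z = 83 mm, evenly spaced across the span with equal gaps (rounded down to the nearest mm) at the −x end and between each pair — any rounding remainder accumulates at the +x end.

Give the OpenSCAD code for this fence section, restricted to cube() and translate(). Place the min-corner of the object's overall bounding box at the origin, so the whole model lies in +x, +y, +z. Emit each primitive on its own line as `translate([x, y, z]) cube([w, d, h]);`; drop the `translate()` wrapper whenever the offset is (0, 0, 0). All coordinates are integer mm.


cube([118, 118, 1527]);
translate([1824, 0, 0]) cube([118, 118, 1527]);
translate([118, 0, 205]) cube([1706, 118, 67]);
translate([118, 0, 1350]) cube([1706, 118, 67]);
translate([309, 118, 83]) cube([61, 19, 1453]);
translate([561, 118, 83]) cube([61, 19, 1453]);
translate([813, 118, 83]) cube([61, 19, 1453]);
translate([1065, 118, 83]) cube([61, 19, 1453]);
translate([1317, 118, 83]) cube([61, 19, 1453]);
translate([1569, 118, 83]) cube([61, 19, 1453]);


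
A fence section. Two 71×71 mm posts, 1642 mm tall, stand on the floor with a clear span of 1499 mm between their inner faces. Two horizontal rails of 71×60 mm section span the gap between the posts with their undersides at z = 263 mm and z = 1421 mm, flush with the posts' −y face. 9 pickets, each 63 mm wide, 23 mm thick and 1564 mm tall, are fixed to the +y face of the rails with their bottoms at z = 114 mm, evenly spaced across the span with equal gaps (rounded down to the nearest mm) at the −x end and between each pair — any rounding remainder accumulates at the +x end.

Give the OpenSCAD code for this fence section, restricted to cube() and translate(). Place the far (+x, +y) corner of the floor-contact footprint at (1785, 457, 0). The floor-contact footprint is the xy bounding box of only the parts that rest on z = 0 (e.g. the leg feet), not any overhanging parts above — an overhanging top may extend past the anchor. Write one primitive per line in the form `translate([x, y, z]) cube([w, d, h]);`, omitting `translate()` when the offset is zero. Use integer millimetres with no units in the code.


translate([144, 386, 0]) cube([71, 71, 1642]);
translate([1714, 386, 0]) cube([71, 71, 1642]);
translate([215, 386, 263]) cube([1499, 71, 60]);
translate([215, 386, 1421]) cube([1499, 71, 60]);
translate([308, 457, 114]) cube([63, 23, 1564]);
translate([464, 457, 114]) cube([63, 23, 1564]);
translate([620, 457, 114]) cube([63, 23, 1564]);
translate([776, 457, 114]) cube([63, 23, 1564]);
translate([932, 457, 114]) cube([63, 23, 1564]);
translate([1088, 457, 114]) cube([63, 23, 1564]);
translate([1244, 457, 114]) cube([63, 23, 1564]);
translate([1400, 457, 114]) cube([63, 23, 1564]);
translate([1556, 457, 114]) cube([63, 23, 1564]);


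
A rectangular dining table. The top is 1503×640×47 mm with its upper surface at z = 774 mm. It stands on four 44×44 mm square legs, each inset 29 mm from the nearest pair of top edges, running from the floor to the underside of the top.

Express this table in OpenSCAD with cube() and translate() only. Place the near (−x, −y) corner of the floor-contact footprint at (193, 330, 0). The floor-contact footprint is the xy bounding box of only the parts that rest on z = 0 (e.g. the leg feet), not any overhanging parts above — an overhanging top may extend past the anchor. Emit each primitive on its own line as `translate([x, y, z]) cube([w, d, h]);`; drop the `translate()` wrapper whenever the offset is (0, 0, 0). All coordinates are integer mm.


translate([164, 301, 727]) cube([1503, 640, 47]);
translate([193, 330, 0]) cube([44, 44, 727]);
translate([1594, 330, 0]) cube([44, 44, 727]);
translate([193, 868, 0]) cube([44, 44, 727]);
translate([1594, 868, 0]) cube([44, 44, 727]);


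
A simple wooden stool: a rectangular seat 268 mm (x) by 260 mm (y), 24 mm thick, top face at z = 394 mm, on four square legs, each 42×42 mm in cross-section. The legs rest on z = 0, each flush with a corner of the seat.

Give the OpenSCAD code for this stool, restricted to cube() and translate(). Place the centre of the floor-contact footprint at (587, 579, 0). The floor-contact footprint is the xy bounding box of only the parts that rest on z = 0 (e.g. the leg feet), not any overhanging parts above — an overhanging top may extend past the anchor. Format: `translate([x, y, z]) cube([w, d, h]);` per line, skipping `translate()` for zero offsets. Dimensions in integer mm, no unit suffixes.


translate([453, 449, 370]) cube([268, 260, 24]);
translate([453, 449, 0]) cube([42, 42, 370]);
translate([679, 449, 0]) cube([42, 42, 370]);
translate([453, 667, 0]) cube([42, 42, 370]);
translate([679, 667, 0]) cube([42, 42, 370]);


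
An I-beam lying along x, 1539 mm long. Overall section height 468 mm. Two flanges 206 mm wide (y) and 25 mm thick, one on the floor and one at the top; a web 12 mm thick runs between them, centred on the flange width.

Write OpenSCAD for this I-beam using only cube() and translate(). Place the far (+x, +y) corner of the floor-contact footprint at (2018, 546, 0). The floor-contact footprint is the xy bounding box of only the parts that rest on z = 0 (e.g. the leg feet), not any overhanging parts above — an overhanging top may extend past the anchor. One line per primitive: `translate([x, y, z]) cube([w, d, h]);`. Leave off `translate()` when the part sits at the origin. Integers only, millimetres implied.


translate([479, 340, 0]) cube([1539, 206, 25]);
translate([479, 437, 25]) cube([1539, 12, 418]);
translate([479, 340, 443]) cube([1539, 206, 25]);


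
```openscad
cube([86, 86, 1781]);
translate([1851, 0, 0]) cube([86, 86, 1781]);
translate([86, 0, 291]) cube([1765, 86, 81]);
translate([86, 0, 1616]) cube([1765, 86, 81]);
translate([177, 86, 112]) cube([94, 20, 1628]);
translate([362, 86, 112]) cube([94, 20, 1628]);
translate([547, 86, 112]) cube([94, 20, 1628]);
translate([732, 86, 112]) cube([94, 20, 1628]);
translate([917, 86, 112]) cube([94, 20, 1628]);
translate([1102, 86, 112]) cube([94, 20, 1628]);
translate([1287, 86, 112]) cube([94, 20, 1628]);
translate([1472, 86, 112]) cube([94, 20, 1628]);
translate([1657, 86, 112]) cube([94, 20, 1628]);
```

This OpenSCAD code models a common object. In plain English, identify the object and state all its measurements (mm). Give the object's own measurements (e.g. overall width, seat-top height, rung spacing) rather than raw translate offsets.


A fence section. Two 86×86 mm posts, 1781 mm tall, stand on the floor with a clear span of 1765 mm between their inner faces. Two horizontal rails of 86×81 mm section span the gap between the posts with their undersides at z = 291 mm and z = 1616 mm, flush with the posts' −y face. 9 pickets, each 94 mm wide, 20 mm thick and 1628 mm tall, are fixed to the +y face of the rails with their bottoms at z = 112 mm, spaced across the span with a 91 mm gap after the −x post and between neighbouring pickets, with 100 mm left before the +x post.


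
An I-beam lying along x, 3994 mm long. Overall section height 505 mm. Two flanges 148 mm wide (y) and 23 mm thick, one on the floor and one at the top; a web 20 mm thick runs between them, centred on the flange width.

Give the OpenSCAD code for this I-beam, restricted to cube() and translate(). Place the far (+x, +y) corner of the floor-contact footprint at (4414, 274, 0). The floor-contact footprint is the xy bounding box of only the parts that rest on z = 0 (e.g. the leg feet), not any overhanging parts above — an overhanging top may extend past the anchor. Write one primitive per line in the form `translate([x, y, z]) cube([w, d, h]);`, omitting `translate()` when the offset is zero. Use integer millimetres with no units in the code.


translate([420, 126, 0]) cube([3994, 148, 23]);
translate([420, 190, 23]) cube([3994, 20, 459]);
translate([420, 126, 482]) cube([3994, 148, 23]);


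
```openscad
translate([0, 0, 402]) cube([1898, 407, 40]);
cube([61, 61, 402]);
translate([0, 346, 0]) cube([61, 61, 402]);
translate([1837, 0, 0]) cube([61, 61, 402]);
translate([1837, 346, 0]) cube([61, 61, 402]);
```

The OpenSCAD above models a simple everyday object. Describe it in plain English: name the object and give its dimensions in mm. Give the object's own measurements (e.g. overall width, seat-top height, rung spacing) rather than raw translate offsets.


A long wooden bench with a 1898 mm (x) × 407 mm (y) seat, 40 mm thick, its top surface 442 mm above the floor. Four 61 mm square legs at the seat corners, flush with the edges, run from z = 0 to the seat underside.


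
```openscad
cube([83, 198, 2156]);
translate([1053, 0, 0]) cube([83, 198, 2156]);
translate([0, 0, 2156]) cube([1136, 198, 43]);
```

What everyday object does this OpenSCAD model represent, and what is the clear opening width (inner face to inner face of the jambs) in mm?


A door frame. The clear opening width is 970 mm.

Two 2156 mm tall posts with a header on top — a door frame. The left jamb is 83 mm wide at x = 0; the right jamb starts at x = 1053. The clear opening is 1053 − 83 = 970 mm.


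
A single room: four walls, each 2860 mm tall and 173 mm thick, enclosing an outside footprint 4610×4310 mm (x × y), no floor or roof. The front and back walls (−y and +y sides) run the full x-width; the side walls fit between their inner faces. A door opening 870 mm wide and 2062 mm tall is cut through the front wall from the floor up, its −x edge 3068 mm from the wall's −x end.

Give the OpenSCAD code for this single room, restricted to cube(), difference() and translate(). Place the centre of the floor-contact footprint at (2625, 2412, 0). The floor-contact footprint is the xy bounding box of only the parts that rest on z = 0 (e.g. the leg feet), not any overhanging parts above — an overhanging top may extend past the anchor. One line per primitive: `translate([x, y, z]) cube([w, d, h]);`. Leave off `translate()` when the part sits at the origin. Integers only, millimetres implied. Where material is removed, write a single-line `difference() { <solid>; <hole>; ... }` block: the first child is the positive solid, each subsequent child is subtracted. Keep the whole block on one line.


difference() { translate([320, 257, 0]) cube([4610, 173, 2860]); translate([3388, 257, 0]) cube([870, 173, 2062]); }
translate([320, 4394, 0]) cube([4610, 173, 2860]);
translate([320, 430, 0]) cube([173, 3964, 2860]);
translate([4757, 430, 0]) cube([173, 3964, 2860]);


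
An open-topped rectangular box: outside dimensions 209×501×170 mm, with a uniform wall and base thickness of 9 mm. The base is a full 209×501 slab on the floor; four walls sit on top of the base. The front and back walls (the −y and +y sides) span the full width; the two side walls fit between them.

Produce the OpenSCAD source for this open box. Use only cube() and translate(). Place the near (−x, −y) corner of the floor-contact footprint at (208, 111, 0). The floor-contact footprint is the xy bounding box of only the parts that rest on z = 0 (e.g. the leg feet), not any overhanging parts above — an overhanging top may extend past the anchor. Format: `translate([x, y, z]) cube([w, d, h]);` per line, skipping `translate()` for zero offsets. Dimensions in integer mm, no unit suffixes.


translate([208, 111, 0]) cube([209, 501, 9]);
translate([208, 111, 9]) cube([209, 9, 161]);
translate([208, 603, 9]) cube([209, 9, 161]);
translate([208, 120, 9]) cube([9, 483, 161]);
translate([408, 120, 9]) cube([9, 483, 161]);


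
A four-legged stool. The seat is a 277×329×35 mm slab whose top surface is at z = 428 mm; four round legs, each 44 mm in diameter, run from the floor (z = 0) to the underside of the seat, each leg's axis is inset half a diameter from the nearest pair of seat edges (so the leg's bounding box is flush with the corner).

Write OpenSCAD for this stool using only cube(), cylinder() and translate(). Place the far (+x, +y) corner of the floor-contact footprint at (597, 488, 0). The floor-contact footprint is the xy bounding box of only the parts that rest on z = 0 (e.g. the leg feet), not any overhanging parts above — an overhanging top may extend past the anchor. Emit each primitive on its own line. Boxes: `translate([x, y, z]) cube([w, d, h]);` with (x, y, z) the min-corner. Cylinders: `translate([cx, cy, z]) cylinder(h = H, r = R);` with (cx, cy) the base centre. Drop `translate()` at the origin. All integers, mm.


translate([320, 159, 393]) cube([277, 329, 35]);
translate([342, 181, 0]) cylinder(h = 393, r = 22);
translate([575, 181, 0]) cylinder(h = 393, r = 22);
translate([342, 466, 0]) cylinder(h = 393, r = 22);
translate([575, 466, 0]) cylinder(h = 393, r = 22);


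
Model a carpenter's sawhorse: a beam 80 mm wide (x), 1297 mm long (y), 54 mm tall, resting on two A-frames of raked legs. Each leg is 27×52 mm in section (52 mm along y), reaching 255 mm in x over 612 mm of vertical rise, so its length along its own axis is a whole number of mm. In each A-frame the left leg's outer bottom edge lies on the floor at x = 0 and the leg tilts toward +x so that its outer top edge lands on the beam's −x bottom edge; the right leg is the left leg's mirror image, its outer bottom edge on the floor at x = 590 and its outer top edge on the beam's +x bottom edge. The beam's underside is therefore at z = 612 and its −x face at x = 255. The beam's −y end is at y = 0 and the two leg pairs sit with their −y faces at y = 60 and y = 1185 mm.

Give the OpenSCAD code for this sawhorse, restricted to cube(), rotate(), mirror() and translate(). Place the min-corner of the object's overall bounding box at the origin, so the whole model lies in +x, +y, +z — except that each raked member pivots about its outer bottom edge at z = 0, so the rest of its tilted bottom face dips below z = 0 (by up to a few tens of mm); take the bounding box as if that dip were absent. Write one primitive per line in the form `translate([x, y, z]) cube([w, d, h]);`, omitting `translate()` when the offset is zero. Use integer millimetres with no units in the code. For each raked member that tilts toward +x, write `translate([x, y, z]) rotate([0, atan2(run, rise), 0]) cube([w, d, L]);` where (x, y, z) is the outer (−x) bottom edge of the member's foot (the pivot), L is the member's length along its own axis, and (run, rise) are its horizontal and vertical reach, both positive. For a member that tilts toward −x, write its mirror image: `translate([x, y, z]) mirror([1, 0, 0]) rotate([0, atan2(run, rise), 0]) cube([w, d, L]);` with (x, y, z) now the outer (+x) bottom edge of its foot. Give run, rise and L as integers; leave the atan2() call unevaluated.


translate([255, 0, 612]) cube([80, 1297, 54]);
translate([0, 60, 0]) rotate([0, atan2(255, 612), 0]) cube([27, 52, 663]);
translate([590, 60, 0]) mirror([1, 0, 0]) rotate([0, atan2(255, 612), 0]) cube([27, 52, 663]);
translate([0, 1185, 0]) rotate([0, atan2(255, 612), 0]) cube([27, 52, 663]);
translate([590, 1185, 0]) mirror([1, 0, 0]) rotate([0, atan2(255, 612), 0]) cube([27, 52, 663]);


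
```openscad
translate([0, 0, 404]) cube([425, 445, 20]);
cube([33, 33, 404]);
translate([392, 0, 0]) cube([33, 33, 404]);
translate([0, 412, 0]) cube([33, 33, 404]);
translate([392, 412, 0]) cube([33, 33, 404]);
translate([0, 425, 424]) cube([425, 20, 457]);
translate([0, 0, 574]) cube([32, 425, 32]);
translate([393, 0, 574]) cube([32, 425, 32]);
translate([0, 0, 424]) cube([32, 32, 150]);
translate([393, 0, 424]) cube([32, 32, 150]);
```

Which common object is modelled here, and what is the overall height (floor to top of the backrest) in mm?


A chair. The overall height is 881 mm.

A slab on four corner posts with a tall panel at the back — a chair. The seat slab sits at z = 404 with thickness 20, and the 457 mm backrest starts at the seat top, so the overall height is 404 + 20 + 457 = 881 mm.


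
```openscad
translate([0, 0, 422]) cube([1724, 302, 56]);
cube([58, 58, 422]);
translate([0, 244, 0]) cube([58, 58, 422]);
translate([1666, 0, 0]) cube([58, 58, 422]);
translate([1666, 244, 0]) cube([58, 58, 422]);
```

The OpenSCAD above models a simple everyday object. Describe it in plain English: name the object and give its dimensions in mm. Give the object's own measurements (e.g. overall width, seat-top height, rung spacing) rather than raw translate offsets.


A bench: a 1724×302 mm seat slab, 56 mm thick, top at z = 478 mm, on four 58×58 mm square legs flush with the seat corners and standing on z = 0.


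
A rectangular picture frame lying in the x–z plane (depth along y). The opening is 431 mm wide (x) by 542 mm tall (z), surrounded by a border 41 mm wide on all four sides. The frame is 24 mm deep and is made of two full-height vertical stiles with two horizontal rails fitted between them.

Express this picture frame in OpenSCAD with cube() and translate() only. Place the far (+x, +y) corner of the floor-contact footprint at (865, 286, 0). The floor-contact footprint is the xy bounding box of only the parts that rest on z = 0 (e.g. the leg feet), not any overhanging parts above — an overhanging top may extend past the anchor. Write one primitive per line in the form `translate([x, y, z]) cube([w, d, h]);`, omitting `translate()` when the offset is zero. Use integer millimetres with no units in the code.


translate([352, 262, 0]) cube([41, 24, 624]);
translate([824, 262, 0]) cube([41, 24, 624]);
translate([393, 262, 0]) cube([431, 24, 41]);
translate([393, 262, 583]) cube([431, 24, 41]);


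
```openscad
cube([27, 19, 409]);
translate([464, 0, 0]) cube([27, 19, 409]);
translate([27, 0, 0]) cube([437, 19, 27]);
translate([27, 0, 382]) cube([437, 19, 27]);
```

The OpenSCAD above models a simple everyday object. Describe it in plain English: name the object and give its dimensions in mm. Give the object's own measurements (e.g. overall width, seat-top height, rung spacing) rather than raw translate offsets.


A rectangular picture frame lying in the x–z plane (depth along y). The opening is 437 mm wide (x) by 355 mm tall (z), surrounded by a border 27 mm wide on all four sides. The frame is 19 mm deep and is made of two full-height vertical stiles with two horizontal rails fitted between them.


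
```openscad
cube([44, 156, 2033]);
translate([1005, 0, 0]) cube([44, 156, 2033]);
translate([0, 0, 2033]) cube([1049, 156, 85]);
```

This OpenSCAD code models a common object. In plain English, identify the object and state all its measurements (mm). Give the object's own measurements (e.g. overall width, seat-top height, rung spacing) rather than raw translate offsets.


A door frame. The clear opening is 961 mm wide and 2033 mm high. Two 44 mm wide jambs, 156 mm deep, stand either side of the opening from the floor to the top of the opening. A 85 mm thick head sits across the top of both jambs, spanning the full outside width of the frame.


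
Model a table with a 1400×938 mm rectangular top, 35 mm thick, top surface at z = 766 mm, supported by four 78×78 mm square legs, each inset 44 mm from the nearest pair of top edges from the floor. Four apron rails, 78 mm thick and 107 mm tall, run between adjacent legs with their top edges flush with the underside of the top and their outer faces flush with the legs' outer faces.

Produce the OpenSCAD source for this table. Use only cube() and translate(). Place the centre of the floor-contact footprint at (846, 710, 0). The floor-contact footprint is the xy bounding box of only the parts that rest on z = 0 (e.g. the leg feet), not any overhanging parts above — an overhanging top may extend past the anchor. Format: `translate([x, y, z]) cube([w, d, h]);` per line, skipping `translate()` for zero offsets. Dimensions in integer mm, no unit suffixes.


translate([146, 241, 731]) cube([1400, 938, 35]);
translate([190, 285, 0]) cube([78, 78, 731]);
translate([1424, 285, 0]) cube([78, 78, 731]);
translate([190, 1057, 0]) cube([78, 78, 731]);
translate([1424, 1057, 0]) cube([78, 78, 731]);
translate([268, 285, 624]) cube([1156, 78, 107]);
translate([268, 1057, 624]) cube([1156, 78, 107]);
translate([190, 363, 624]) cube([78, 694, 107]);
translate([1424, 363, 624]) cube([78, 694, 107]);


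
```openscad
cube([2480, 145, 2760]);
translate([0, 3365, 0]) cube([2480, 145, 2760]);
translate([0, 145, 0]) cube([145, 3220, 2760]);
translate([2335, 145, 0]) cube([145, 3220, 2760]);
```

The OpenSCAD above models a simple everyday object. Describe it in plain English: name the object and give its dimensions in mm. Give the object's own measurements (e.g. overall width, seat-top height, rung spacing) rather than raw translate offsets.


The wall frame of a small rectangular building: four walls, each 2760 mm tall and 145 mm thick, enclosing a footprint 2480 mm (x) by 3510 mm (y) outside-to-outside, with no floor or roof. The front and back walls (the −y and +y sides) span the full width; the two side walls fit between them.


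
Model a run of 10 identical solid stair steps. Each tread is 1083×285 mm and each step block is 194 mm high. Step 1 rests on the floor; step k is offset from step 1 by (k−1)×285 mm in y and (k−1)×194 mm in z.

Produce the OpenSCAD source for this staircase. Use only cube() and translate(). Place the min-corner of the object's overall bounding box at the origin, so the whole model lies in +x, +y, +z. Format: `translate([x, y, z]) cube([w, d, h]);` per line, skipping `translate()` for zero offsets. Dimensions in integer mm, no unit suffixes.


cube([1083, 285, 194]);
translate([0, 285, 194]) cube([1083, 285, 194]);
translate([0, 570, 388]) cube([1083, 285, 194]);
translate([0, 855, 582]) cube([1083, 285, 194]);
translate([0, 1140, 776]) cube([1083, 285, 194]);
translate([0, 1425, 970]) cube([1083, 285, 194]);
translate([0, 1710, 1164]) cube([1083, 285, 194]);
translate([0, 1995, 1358]) cube([1083, 285, 194]);
translate([0, 2280, 1552]) cube([1083, 285, 194]);
translate([0, 2565, 1746]) cube([1083, 285, 194]);


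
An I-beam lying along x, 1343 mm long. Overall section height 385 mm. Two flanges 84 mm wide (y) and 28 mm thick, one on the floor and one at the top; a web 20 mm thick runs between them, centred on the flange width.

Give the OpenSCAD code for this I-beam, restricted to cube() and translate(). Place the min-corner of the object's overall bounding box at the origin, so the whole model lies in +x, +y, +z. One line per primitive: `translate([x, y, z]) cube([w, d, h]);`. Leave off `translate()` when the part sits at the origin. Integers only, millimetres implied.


cube([1343, 84, 28]);
translate([0, 32, 28]) cube([1343, 20, 329]);
translate([0, 0, 357]) cube([1343, 84, 28]);


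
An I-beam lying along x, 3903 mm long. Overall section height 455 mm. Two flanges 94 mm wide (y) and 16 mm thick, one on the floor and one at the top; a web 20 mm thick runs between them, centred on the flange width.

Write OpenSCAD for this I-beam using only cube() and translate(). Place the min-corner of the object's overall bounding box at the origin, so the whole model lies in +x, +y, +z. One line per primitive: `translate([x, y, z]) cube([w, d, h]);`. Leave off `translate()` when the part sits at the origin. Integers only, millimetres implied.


cube([3903, 94, 16]);
translate([0, 37, 16]) cube([3903, 20, 423]);
translate([0, 0, 439]) cube([3903, 94, 16]);


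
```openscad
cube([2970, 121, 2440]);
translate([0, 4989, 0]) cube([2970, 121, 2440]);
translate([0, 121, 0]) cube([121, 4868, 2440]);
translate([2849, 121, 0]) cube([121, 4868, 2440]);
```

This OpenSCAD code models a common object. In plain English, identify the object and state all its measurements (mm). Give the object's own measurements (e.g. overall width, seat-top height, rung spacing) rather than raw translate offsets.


The wall frame of a small rectangular building: four walls, each 2440 mm tall and 121 mm thick, enclosing a footprint 2970 mm (x) by 5110 mm (y) outside-to-outside, with no floor or roof. The front and back walls (the −y and +y sides) span the full width; the two side walls fit between them.


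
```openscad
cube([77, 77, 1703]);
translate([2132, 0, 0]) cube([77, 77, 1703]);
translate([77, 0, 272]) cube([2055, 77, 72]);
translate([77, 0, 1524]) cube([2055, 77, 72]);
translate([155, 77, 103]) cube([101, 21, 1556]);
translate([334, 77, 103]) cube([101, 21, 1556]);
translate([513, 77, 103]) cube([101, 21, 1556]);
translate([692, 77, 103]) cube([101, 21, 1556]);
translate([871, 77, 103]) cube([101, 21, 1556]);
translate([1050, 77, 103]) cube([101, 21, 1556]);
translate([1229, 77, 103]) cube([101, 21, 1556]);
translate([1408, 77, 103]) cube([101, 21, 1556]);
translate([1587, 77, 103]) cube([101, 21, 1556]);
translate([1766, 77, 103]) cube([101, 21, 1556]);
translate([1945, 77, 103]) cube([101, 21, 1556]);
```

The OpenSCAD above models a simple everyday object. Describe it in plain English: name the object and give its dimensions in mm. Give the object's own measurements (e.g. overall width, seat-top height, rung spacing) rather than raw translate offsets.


A fence section. Two 77×77 mm posts, 1703 mm tall, stand on the floor with a clear span of 2055 mm between their inner faces. Two horizontal rails of 77×72 mm section span the gap between the posts with their undersides at z = 272 mm and z = 1524 mm, flush with the posts' −y face. 11 pickets, each 101 mm wide, 21 mm thick and 1556 mm tall, are fixed to the +y face of the rails with their bottoms at z = 103 mm, spaced across the span with a 78 mm gap after the −x post and between neighbouring pickets, with 86 mm left before the +x post.


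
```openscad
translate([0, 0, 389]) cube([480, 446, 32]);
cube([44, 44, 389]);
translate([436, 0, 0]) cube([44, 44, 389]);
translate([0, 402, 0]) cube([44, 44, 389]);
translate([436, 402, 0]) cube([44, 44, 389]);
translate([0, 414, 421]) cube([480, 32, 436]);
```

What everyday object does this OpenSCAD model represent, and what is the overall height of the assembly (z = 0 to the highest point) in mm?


A chair. The overall height is 857 mm.

A slab on four corner posts with a tall panel at the back — a chair. The seat slab sits at z = 389 with thickness 32, and the 436 mm backrest starts at the seat top, so the overall height is 389 + 32 + 436 = 857 mm.


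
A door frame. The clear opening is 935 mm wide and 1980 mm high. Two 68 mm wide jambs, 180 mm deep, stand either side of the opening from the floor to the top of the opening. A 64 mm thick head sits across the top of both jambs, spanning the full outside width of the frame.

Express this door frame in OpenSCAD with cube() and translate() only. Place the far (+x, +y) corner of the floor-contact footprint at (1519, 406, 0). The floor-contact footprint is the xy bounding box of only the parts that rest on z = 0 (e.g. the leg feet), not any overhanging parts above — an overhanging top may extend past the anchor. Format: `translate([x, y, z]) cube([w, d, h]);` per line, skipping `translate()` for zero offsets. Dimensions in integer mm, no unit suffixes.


translate([448, 226, 0]) cube([68, 180, 1980]);
translate([1451, 226, 0]) cube([68, 180, 1980]);
translate([448, 226, 1980]) cube([1071, 180, 64]);


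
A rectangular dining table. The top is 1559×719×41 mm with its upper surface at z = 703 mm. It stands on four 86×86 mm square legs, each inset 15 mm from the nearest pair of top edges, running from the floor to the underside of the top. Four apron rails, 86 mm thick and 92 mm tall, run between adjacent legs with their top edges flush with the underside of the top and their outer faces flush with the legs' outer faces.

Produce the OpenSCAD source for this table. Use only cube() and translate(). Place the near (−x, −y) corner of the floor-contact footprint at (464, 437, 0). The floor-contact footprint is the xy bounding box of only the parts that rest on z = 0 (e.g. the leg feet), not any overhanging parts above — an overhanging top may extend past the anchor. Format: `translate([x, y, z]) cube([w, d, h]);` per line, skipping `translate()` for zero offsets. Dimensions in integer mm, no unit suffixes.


translate([449, 422, 662]) cube([1559, 719, 41]);
translate([464, 437, 0]) cube([86, 86, 662]);
translate([1907, 437, 0]) cube([86, 86, 662]);
translate([464, 1040, 0]) cube([86, 86, 662]);
translate([1907, 1040, 0]) cube([86, 86, 662]);
translate([550, 437, 570]) cube([1357, 86, 92]);
translate([550, 1040, 570]) cube([1357, 86, 92]);
translate([464, 523, 570]) cube([86, 517, 92]);
translate([1907, 523, 570]) cube([86, 517, 92]);


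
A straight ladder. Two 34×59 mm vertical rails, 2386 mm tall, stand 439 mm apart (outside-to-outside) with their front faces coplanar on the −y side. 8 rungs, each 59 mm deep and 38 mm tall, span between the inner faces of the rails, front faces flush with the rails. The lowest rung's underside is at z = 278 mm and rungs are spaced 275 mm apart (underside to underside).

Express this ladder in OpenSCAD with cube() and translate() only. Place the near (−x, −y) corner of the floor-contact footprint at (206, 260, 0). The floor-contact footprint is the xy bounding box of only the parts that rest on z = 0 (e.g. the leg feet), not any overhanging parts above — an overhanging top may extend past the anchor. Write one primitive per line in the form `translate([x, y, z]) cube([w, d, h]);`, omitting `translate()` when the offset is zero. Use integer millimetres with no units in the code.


translate([206, 260, 0]) cube([34, 59, 2386]);
translate([611, 260, 0]) cube([34, 59, 2386]);
translate([240, 260, 278]) cube([371, 59, 38]);
translate([240, 260, 553]) cube([371, 59, 38]);
translate([240, 260, 828]) cube([371, 59, 38]);
translate([240, 260, 1103]) cube([371, 59, 38]);
translate([240, 260, 1378]) cube([371, 59, 38]);
translate([240, 260, 1653]) cube([371, 59, 38]);
translate([240, 260, 1928]) cube([371, 59, 38]);
translate([240, 260, 2203]) cube([371, 59, 38]);


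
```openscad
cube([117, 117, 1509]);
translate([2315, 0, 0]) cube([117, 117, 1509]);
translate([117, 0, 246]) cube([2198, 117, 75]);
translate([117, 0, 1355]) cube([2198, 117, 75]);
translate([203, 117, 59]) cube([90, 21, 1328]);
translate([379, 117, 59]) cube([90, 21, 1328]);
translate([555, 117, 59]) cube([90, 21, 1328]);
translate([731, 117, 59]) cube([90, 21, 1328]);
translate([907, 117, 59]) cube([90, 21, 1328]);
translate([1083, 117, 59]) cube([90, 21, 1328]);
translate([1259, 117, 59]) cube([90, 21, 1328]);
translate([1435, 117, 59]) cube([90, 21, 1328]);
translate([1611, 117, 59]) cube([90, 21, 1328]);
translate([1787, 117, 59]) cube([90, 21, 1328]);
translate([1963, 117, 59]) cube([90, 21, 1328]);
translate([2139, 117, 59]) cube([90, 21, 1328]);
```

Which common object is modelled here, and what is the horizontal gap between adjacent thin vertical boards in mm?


A fence section. The picket gap is 86 mm.

Two posts, two rails, 12 pickets — a fence section. Span 2198 mm holds 12 pickets of 90 mm with 13 equal gaps: ⌊(2198 − 12·90) / 13⌋ = 86 mm.


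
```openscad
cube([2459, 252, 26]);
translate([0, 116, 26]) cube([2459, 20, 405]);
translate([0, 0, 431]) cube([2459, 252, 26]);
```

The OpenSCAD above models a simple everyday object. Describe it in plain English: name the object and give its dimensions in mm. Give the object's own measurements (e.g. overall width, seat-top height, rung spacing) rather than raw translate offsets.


An I-beam lying along x, 2459 mm long. Overall section height 457 mm. Two flanges 252 mm wide (y) and 26 mm thick, one on the floor and one at the top; a web 20 mm thick runs between them, centred on the flange width.


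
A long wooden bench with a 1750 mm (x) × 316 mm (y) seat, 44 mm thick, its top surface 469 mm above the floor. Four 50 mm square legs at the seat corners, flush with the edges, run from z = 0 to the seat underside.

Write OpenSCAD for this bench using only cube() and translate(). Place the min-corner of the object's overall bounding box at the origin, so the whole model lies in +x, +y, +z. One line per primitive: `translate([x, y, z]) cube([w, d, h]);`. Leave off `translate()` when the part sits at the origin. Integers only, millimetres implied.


translate([0, 0, 425]) cube([1750, 316, 44]);
cube([50, 50, 425]);
translate([0, 266, 0]) cube([50, 50, 425]);
translate([1700, 0, 0]) cube([50, 50, 425]);
translate([1700, 266, 0]) cube([50, 50, 425]);


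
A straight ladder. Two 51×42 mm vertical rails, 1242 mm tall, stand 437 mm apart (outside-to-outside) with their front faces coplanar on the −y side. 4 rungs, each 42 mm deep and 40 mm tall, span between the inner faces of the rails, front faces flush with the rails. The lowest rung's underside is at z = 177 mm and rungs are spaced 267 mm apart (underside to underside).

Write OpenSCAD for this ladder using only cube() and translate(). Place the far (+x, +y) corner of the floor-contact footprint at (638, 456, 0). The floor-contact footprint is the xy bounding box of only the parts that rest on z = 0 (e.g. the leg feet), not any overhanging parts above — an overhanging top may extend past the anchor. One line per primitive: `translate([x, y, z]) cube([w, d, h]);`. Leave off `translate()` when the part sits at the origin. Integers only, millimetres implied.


// rung span = 437 - 2*51 = 335
// rung[k] z = 177 + k*267
translate([201, 414, 0]) cube([51, 42, 1242]);
translate([587, 414, 0]) cube([51, 42, 1242]);
translate([252, 414, 177]) cube([335, 42, 40]);
translate([252, 414, 444]) cube([335, 42, 40]);
translate([252, 414, 711]) cube([335, 42, 40]);
translate([252, 414, 978]) cube([335, 42, 40]);
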